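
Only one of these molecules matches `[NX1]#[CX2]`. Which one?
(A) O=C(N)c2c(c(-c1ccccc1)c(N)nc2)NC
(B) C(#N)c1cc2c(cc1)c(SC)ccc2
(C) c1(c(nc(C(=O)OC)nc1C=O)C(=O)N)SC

[NX1]#[CX2] describes a nitrogen triple-bonded to a two-connected carbon (a nitrile).
(A) has a primary amino group (-NH2) but the nitrogen is NX3 (three connections), not NX1 triple-bonded.
(B) contains a nitrile (-C#N), which satisfies every atom and bond constraint.
(C) has a primary amide (-C(=O)NH2) but the nitrogen is NX3, not NX1.
So the answer is (B).

B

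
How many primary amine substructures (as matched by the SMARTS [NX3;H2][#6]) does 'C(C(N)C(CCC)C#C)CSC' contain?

[NX3;H2][#6] is the SMARTS for a primary amine: a trivalent nitrogen with two H attached to carbon.
Exactly one fragment in the molecule meets all constraints, giving 1 match.

1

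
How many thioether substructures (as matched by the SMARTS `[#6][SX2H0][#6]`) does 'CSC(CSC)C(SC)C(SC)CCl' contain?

4

[#6][SX2H0][#6] is the SMARTS for a thioether: an aliphatic sulfur bridging two carbons with no H on the sulfur.
The molecule carries 4 separate instances of a methylthio ether (-SCH3) meeting every constraint; each maps to a distinct set of atoms, giving 4 matches.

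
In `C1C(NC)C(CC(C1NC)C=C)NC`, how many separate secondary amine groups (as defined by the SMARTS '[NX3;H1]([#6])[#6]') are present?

[NX3;H1]([#6])[#6] is the SMARTS for a secondary amine: a trivalent nitrogen with one H, bonded to two carbons.
The molecule carries 3 separate instances of an N-methylamino group (-NHCH3) meeting every constraint; each maps to a distinct set of atoms, giving 3 matches.

3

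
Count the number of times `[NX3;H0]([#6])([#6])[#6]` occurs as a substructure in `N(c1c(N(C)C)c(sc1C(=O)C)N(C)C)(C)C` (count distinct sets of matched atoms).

[NX3;H0]([#6])([#6])[#6] is the SMARTS for a tertiary amine: a trivalent nitrogen with no H, bonded to three carbons.
The molecule carries 3 separate instances of a dimethylamino group (-N(CH3)2) meeting every constraint; each maps to a distinct set of atoms, giving 3 matches.

3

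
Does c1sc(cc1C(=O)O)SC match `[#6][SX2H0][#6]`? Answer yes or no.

The pattern [#6][SX2H0][#6] describes an aliphatic sulfur bridging two carbons with no H on the sulfur — a thioether.
The molecule carries a methylthio ether (-SCH3), whose atoms satisfy every constraint of the query, so the pattern matches.

Yes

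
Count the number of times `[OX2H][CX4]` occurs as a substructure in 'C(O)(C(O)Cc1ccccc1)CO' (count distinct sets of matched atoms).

[OX2H][CX4] is the SMARTS for an aliphatic alcohol: a hydroxyl oxygen bound to an sp3 (X4) carbon.
The molecule carries 3 separate instances of a hydroxyl group (-OH) meeting every constraint; each maps to a distinct set of atoms, giving 3 matches.

3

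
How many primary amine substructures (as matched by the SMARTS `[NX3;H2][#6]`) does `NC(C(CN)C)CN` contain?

3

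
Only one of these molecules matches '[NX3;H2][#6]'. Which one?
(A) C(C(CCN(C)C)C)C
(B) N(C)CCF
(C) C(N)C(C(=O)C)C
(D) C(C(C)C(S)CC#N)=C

C

[NX3;H2][#6] describes a trivalent nitrogen with two H attached to carbon (a primary amine).
(A) has a dimethylamino group (-N(CH3)2) but the nitrogen has H0, not H2.
(B) has an N-methylamino group (-NHCH3) but the nitrogen bears two carbons and only one H (H1), not H2.
(C) contains a primary amino group (-NH2), which satisfies every atom and bond constraint.
(D) has a nitrile (-C#N) but the nitrogen is NX1 (triple-bonded), not NX3 with two H.
So the answer is (C).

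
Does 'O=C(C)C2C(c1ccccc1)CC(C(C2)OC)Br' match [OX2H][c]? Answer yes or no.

No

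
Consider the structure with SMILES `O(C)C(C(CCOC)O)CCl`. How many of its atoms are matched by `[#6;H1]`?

2

Check the 11 heavy atoms by environment: 3× C (H2) → no; 2× C (H1) → match; 2× O (H0) → no; 2× C (H3) → no; 1× Cl (H0) → no; 1× O (H1) → no.
That gives 2 matching atoms.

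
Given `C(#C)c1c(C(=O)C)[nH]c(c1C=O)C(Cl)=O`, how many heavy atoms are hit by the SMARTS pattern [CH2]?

The query [CH2] means: aliphatic carbon with exactly two hydrogens.
Check the 15 heavy atoms by environment: 1× n (aromatic, H1) → no; 4× c (aromatic, H0) → no; 3× C (H0) → no; 3× O (H0) → no; 1× C (H3) → no; 2× C (H1) → no; 1× Cl (H0) → no.
No environment satisfies the query, so 0 matching atoms.

0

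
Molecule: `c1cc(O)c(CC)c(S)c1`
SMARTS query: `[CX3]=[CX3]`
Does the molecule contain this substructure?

No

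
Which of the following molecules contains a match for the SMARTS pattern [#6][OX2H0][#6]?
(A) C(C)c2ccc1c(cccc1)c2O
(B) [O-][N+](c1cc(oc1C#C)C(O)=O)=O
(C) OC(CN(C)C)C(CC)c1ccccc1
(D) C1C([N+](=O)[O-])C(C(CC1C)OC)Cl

[#6][OX2H0][#6] describes an aliphatic oxygen bridging two carbons with no H on the oxygen (an ether).
(A) has a hydroxyl group (-OH) but the oxygen has H1, not H0 bridging two carbons.
(B) has a carboxylic acid group (-C(=O)OH) but the -OH oxygen has H1; the =O is OX1, not OX2.
(C) has a hydroxyl group (-OH) but the oxygen has H1, not H0 bridging two carbons.
(D) contains a methoxy ether (-OCH3), which satisfies every atom and bond constraint.
So the answer is (D).

D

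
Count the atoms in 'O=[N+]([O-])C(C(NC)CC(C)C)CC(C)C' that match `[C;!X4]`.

0

The query [C;!X4] means: aliphatic carbon that does not have four total connections.
Check the 15 heavy atoms by environment: 11× C (X4) → no; 1× N (X3) → no; 1× N (charge +1, X3) → no; 1× O (charge -1, X1) → no; 1× O (X1) → no.
No environment satisfies the query, so 0 matching atoms.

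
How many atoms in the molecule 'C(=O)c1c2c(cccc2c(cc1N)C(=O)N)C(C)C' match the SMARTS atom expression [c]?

10

The query [c] means: lowercase c matches aromatic carbon only.
Check the 19 heavy atoms by environment: 10× c (aromatic) → match; 5× C → no; 2× N → no; 2× O → no.
That gives 10 matching atoms.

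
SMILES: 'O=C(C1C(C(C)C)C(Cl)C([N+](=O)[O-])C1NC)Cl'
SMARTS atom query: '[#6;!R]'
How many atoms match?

Check the 17 heavy atoms by environment: 5× C (in 5-ring) → no; 2× Cl (acyclic) → no; 1× N (acyclic) → no; 5× C (acyclic) → match; 1× N (charge +1, acyclic) → no; 1× O (charge -1, acyclic) → no; 2× O (acyclic) → no.
That gives 5 matching atoms.

5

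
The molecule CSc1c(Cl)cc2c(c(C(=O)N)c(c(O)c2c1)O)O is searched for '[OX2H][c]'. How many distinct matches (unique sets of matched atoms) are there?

3

[OX2H][c] is the SMARTS for a phenol: a hydroxyl oxygen attached to an aromatic carbon.
The molecule carries 3 separate instances of a hydroxyl group (-OH) meeting every constraint; each maps to a distinct set of atoms, giving 3 matches.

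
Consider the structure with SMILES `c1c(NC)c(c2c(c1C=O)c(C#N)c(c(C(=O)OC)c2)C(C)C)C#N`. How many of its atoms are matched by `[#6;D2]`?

5

The query [#6;D2] means: any carbon bonded to exactly two heavy atoms.
Check the 25 heavy atoms by environment: 8× c (aromatic, D3) → no; 2× c (aromatic, D2) → match; 3× C (D2) → match; 2× N (D1) → no; 2× C (D3) → no; 4× C (D1) → no; 2× O (D1) → no; 1× O (D2) → no; 1× N (D2) → no.
Summing the matching environments: 2 + 3 = 5 matching atoms.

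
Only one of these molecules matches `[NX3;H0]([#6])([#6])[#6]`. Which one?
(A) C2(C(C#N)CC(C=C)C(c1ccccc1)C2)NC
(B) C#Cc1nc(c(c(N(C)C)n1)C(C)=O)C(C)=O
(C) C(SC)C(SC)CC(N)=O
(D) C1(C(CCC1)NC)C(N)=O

B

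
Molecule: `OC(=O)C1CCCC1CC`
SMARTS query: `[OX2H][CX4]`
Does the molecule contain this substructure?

No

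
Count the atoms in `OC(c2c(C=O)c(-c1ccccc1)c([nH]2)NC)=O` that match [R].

11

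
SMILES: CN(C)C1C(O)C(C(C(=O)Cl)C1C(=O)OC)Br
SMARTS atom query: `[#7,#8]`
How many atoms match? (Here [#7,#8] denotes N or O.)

The query [#7,#8] means: nitrogen or oxygen (comma = OR).
Check the 17 heavy atoms by environment: 10× C → no; 4× O → match; 1× Cl → no; 1× Br → no; 1× N → match.
Summing the matching environments: 4 + 1 = 5 matching atoms.

5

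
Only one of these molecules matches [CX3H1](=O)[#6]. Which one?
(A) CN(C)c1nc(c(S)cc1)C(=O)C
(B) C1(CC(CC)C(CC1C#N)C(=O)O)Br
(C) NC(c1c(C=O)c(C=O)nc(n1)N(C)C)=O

C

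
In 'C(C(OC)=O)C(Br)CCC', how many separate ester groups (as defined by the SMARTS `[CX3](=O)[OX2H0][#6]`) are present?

1

[CX3](=O)[OX2H0][#6] is the SMARTS for an ester: a carbonyl carbon bonded to an oxygen that is itself bonded to carbon (no H on that O).
Exactly one fragment in the molecule meets all constraints, giving 1 match.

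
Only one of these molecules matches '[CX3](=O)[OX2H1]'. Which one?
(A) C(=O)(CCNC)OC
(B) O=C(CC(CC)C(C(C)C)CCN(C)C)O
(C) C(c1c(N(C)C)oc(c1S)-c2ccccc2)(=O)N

[CX3](=O)[OX2H1] describes an sp2 carbon double-bonded to O and single-bonded to an -OH oxygen (a carboxylic acid).
(A) has a methyl-ester group (-C(=O)OCH3) but the singly-bonded O has no H (OX2H0, not OX2H1).
(B) contains a carboxylic acid group (-C(=O)OH), which satisfies every atom and bond constraint.
(C) has a primary amide (-C(=O)NH2) but the carbonyl is bonded to N, not to an -OH oxygen.
So the answer is (B).

B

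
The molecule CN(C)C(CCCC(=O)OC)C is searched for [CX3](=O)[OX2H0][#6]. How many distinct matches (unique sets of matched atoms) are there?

1

[CX3](=O)[OX2H0][#6] is the SMARTS for an ester: a carbonyl carbon bonded to an oxygen that is itself bonded to carbon (no H on that O).
Exactly one fragment in the molecule meets all constraints, giving 1 match.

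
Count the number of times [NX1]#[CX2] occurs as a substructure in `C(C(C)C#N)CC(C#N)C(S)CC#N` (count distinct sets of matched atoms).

3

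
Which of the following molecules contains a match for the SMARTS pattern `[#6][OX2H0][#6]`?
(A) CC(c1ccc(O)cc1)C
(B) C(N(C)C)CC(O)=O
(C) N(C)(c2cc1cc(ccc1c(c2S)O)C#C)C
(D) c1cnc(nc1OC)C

D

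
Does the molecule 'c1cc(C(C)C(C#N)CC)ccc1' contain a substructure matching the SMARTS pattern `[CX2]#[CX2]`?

No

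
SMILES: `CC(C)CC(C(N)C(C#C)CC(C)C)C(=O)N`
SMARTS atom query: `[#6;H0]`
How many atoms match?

Check the 17 heavy atoms by environment: 2× C (H2) → no; 6× C (H1) → no; 2× C (H0) → match; 1× O (H0) → no; 2× N (H2) → no; 4× C (H3) → no.
That gives 2 matching atoms.

2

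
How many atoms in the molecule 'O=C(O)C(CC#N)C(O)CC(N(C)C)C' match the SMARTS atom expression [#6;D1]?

Check the 15 heavy atoms by environment: 3× C (D2) → no; 4× C (D3) → no; 3× C (D1) → match; 1× N (D1) → no; 3× O (D1) → no; 1× N (D3) → no.
That gives 3 matching atoms.

3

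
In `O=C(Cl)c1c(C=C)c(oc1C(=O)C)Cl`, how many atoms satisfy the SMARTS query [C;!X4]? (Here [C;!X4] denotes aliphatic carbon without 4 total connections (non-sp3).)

4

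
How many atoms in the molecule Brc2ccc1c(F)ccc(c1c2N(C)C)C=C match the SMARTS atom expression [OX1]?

0

The query [OX1] means: aliphatic oxygen with one total connection — typically a carbonyl =O or an oxide.
Check the 17 heavy atoms by environment: 10× c (aromatic, X3) → no; 1× N (X3) → no; 2× C (X4) → no; 2× C (X3) → no; 1× Br (X1) → no; 1× F (X1) → no.
No environment satisfies the query, so 0 matching atoms.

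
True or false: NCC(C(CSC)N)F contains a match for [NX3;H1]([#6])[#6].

The pattern [NX3;H1]([#6])[#6] describes a trivalent nitrogen with one H, bonded to two carbons — a secondary amine.
The closest candidate here is a primary amino group (-NH2), but the nitrogen has H2 and only one carbon neighbour. No other fragment satisfies the full query, so there is no match.

False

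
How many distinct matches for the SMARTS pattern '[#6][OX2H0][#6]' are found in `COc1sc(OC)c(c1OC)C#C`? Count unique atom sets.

3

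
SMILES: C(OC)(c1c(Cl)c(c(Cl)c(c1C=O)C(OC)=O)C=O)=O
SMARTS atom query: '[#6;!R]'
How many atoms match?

6

The query [#6;!R] means: carbon not in any ring.
Check the 20 heavy atoms by environment: 6× c (aromatic, in 6-ring) → no; 6× C (acyclic) → match; 6× O (acyclic) → no; 2× Cl (acyclic) → no.
That gives 6 matching atoms.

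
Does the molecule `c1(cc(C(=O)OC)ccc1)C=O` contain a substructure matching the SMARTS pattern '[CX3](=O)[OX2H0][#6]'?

The pattern [CX3](=O)[OX2H0][#6] describes a carbonyl carbon bonded to an oxygen that is itself bonded to carbon (no H on that O) — an ester.
The molecule carries a methyl-ester group (-C(=O)OCH3), whose atoms satisfy every constraint of the query, so the pattern matches.

Yes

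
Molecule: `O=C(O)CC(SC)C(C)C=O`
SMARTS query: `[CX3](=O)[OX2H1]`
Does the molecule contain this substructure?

Yes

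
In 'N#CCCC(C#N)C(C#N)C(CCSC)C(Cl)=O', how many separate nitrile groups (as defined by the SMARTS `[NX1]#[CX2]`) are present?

3

[NX1]#[CX2] is the SMARTS for a nitrile: a nitrogen triple-bonded to a two-connected carbon.
The molecule carries 3 separate instances of a nitrile (-C#N) meeting every constraint; each maps to a distinct set of atoms, giving 3 matches.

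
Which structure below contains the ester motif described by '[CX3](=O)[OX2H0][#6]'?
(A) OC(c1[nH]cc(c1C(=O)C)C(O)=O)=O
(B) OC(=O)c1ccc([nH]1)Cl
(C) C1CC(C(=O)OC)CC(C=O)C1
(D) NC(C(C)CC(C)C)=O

C

[CX3](=O)[OX2H0][#6] describes a carbonyl carbon bonded to an oxygen that is itself bonded to carbon (no H on that O) (an ester).
(A) has a carboxylic acid group (-C(=O)OH) but the singly-bonded O carries H (OX2H1, not H0).
(B) has a carboxylic acid group (-C(=O)OH) but the singly-bonded O carries H (OX2H1, not H0).
(C) contains a methyl-ester group (-C(=O)OCH3), which satisfies every atom and bond constraint.
(D) has a primary amide (-C(=O)NH2) but the carbonyl is bonded to N, not to an O-C linkage.
So the answer is (C).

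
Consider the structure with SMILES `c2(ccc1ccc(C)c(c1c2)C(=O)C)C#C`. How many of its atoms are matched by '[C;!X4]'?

Check the 16 heavy atoms by environment: 10× c (aromatic, X3) → no; 2× C (X4) → no; 1× C (X3) → match; 1× O (X1) → no; 2× C (X2) → match.
Summing the matching environments: 1 + 2 = 3 matching atoms.

3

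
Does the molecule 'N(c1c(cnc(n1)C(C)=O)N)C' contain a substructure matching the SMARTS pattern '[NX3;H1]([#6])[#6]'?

Yes

The pattern [NX3;H1]([#6])[#6] describes a trivalent nitrogen with one H, bonded to two carbons — a secondary amine.
The molecule carries an N-methylamino group (-NHCH3), whose atoms satisfy every constraint of the query, so the pattern matches.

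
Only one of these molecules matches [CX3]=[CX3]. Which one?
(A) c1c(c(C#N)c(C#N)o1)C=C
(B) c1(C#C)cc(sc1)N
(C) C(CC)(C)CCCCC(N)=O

A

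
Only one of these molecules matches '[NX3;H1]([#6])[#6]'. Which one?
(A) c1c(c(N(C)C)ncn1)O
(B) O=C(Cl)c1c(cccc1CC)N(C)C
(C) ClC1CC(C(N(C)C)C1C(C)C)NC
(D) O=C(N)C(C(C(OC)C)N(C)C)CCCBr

C

[NX3;H1]([#6])[#6] describes a trivalent nitrogen with one H, bonded to two carbons (a secondary amine).
(A) has a dimethylamino group (-N(CH3)2) but the nitrogen has H0, not H1.
(B) has a dimethylamino group (-N(CH3)2) but the nitrogen has H0, not H1.
(C) contains an N-methylamino group (-NHCH3), which satisfies every atom and bond constraint.
(D) has a dimethylamino group (-N(CH3)2) but the nitrogen has H0, not H1.
So the answer is (C).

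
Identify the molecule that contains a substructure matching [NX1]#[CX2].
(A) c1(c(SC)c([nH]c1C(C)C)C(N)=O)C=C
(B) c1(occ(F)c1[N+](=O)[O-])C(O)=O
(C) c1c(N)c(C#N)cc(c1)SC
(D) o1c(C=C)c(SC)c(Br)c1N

C

[NX1]#[CX2] describes a nitrogen triple-bonded to a two-connected carbon (a nitrile).
(A) has a primary amide (-C(=O)NH2) but the nitrogen is NX3, not NX1.
(B) has a nitro group (-[N+](=O)[O-]) but there is no C#N triple bond.
(C) contains a nitrile (-C#N), which satisfies every atom and bond constraint.
(D) has a primary amino group (-NH2) but the nitrogen is NX3 (three connections), not NX1 triple-bonded.
So the answer is (C).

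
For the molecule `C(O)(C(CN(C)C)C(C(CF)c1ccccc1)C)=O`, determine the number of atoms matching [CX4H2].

2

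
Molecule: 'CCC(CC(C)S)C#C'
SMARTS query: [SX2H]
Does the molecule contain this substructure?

Yes

The pattern [SX2H] describes an aliphatic sulfur with two connections, one being H — a thiol.
The molecule carries a thiol (-SH), whose atoms satisfy every constraint of the query, so the pattern matches.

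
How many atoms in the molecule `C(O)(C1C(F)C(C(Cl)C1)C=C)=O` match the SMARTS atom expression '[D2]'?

2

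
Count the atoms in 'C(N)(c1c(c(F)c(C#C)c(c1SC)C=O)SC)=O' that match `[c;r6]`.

The query [c;r6] means: aromatic carbon that belongs to a six-membered ring.
Check the 18 heavy atoms by environment: 6× c (aromatic, in 6-ring) → match; 6× C (acyclic) → no; 2× O (acyclic) → no; 1× N (acyclic) → no; 2× S (acyclic) → no; 1× F (acyclic) → no.
That gives 6 matching atoms.

6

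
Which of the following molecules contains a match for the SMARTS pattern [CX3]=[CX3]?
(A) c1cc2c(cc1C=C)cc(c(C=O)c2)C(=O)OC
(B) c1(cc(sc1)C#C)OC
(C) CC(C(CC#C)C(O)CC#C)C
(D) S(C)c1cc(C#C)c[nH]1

[CX3]=[CX3] describes a non-aromatic C=C double bond between two sp2 carbons (an alkene).
(A) contains a vinyl group (-CH=CH2), which satisfies every atom and bond constraint.
(B) has an ethynyl group (-C#CH) but the C-C bond is a triple bond, not a double bond.
(C) has an ethynyl group (-C#CH) but the C-C bond is a triple bond, not a double bond.
(D) has an ethynyl group (-C#CH) but the C-C bond is a triple bond, not a double bond.
So the answer is (A).

A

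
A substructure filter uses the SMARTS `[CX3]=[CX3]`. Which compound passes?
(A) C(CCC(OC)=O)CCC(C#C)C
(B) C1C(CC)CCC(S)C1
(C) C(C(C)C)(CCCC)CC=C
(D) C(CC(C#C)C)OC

C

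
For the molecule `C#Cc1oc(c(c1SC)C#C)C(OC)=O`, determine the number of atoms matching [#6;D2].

2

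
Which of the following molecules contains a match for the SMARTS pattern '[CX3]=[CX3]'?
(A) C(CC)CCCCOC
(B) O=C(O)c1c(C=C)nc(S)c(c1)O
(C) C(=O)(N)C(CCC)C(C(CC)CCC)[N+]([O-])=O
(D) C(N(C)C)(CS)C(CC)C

B

[CX3]=[CX3] describes a non-aromatic C=C double bond between two sp2 carbons (an alkene).
(A) has an ethyl group (-CH2CH3) but its C-C bond is a single bond between CX4 carbons, not CX3=CX3.
(B) contains a vinyl group (-CH=CH2), which satisfies every atom and bond constraint.
(C) has an ethyl group (-CH2CH3) but its C-C bond is a single bond between CX4 carbons, not CX3=CX3.
(D) has an ethyl group (-CH2CH3) but its C-C bond is a single bond between CX4 carbons, not CX3=CX3.
So the answer is (B).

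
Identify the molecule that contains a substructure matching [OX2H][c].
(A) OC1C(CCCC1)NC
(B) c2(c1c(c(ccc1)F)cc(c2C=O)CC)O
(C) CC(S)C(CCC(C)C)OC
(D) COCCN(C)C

B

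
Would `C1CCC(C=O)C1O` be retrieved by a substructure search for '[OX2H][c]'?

The pattern [OX2H][c] describes a hydroxyl oxygen attached to an aromatic carbon — a phenol.
The closest candidate here is a hydroxyl group (-OH), but the -OH is on an aliphatic carbon, not an aromatic c. No other fragment satisfies the full query, so there is no match.

No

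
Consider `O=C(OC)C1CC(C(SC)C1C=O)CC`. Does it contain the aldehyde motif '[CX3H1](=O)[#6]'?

Yes

The pattern [CX3H1](=O)[#6] describes an sp2 carbon with one H, double-bonded to O and single-bonded to carbon — an aldehyde.
The molecule carries an aldehyde (-CHO), whose atoms satisfy every constraint of the query, so the pattern matches.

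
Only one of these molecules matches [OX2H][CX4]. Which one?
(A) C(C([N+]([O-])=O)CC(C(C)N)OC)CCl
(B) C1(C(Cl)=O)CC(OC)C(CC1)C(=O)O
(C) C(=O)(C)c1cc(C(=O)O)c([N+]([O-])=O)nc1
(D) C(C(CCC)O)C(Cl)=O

[OX2H][CX4] describes a hydroxyl oxygen bound to an sp3 (X4) carbon (an aliphatic alcohol).
(A) has a methoxy ether (-OCH3) but the oxygen has H0 (ether), not H1.
(B) has a methoxy ether (-OCH3) but the oxygen has H0 (ether), not H1.
(C) has a carboxylic acid group (-C(=O)OH) but the -OH is on a CX3 carbonyl carbon, not a CX4 carbon.
(D) contains a hydroxyl group (-OH), which satisfies every atom and bond constraint.
So the answer is (D).

D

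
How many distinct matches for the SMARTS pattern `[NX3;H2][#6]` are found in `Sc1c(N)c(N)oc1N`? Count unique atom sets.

[NX3;H2][#6] is the SMARTS for a primary amine: a trivalent nitrogen with two H attached to carbon.
The molecule carries 3 separate instances of a primary amino group (-NH2) meeting every constraint; each maps to a distinct set of atoms, giving 3 matches.

3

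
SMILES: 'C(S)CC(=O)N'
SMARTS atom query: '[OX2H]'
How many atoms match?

0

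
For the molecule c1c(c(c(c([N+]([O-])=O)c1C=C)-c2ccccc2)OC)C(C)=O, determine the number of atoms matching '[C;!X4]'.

3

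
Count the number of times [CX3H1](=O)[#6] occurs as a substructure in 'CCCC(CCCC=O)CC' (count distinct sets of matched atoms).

1

[CX3H1](=O)[#6] is the SMARTS for an aldehyde: an sp2 carbon with one H, double-bonded to O and single-bonded to carbon.
Exactly one fragment in the molecule meets all constraints, giving 1 match.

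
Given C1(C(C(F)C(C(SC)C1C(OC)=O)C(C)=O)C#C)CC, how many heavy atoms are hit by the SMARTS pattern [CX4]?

Check the 20 heavy atoms by environment: 11× C (X4) → match; 2× C (X3) → no; 2× O (X1) → no; 1× O (X2) → no; 2× C (X2) → no; 1× S (X2) → no; 1× F (X1) → no.
That gives 11 matching atoms.

11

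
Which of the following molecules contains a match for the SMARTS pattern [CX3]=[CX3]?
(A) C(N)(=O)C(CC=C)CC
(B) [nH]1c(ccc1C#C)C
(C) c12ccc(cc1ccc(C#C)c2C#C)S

[CX3]=[CX3] describes a non-aromatic C=C double bond between two sp2 carbons (an alkene).
(A) contains a vinyl group (-CH=CH2), which satisfies every atom and bond constraint.
(B) has an ethynyl group (-C#CH) but the C-C bond is a triple bond, not a double bond.
(C) has an ethynyl group (-C#CH) but the C-C bond is a triple bond, not a double bond.
So the answer is (A).

A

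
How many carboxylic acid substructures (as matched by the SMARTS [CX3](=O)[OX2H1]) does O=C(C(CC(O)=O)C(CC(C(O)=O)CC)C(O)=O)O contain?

4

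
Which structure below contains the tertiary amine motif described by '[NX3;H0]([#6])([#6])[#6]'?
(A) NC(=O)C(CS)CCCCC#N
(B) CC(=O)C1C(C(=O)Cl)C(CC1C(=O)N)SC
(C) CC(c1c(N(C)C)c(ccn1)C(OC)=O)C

[NX3;H0]([#6])([#6])[#6] describes a trivalent nitrogen with no H, bonded to three carbons (a tertiary amine).
(A) has a primary amide (-C(=O)NH2) but the amide nitrogen has H2 and only one carbon neighbour.
(B) has a primary amide (-C(=O)NH2) but the amide nitrogen has H2 and only one carbon neighbour.
(C) contains a dimethylamino group (-N(CH3)2), which satisfies every atom and bond constraint.
So the answer is (C).

C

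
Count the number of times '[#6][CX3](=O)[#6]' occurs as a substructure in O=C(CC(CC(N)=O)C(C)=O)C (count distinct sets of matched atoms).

2

[#6][CX3](=O)[#6] is the SMARTS for a ketone: a carbonyl carbon (no H) flanked by two carbons.
The molecule carries 2 separate instances of an acetyl/ketone group (-C(=O)CH3) meeting every constraint; each maps to a distinct set of atoms, giving 2 matches.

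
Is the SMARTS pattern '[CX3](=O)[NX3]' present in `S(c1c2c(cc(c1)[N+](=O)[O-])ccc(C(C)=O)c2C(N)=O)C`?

The pattern [CX3](=O)[NX3] describes a carbonyl carbon bonded to a trivalent nitrogen — an amide.
The molecule carries a primary amide (-C(=O)NH2), whose atoms satisfy every constraint of the query, so the pattern matches.

Yes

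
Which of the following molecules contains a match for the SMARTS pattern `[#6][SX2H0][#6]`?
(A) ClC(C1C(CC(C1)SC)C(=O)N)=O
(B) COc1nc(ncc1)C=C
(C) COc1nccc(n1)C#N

[#6][SX2H0][#6] describes an aliphatic sulfur bridging two carbons with no H on the sulfur (a thioether).
(A) contains a methylthio ether (-SCH3), which satisfies every atom and bond constraint.
(B) has a methoxy ether (-OCH3) but the bridging atom is O, not S.
(C) has a methoxy ether (-OCH3) but the bridging atom is O, not S.
So the answer is (A).

A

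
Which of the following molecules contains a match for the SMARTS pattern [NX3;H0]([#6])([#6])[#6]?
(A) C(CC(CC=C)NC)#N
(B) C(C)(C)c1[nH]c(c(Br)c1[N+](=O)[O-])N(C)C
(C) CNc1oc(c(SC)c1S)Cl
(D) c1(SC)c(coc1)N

[NX3;H0]([#6])([#6])[#6] describes a trivalent nitrogen with no H, bonded to three carbons (a tertiary amine).
(A) has an N-methylamino group (-NHCH3) but the nitrogen still has one H (H1), not H0.
(B) contains a dimethylamino group (-N(CH3)2), which satisfies every atom and bond constraint.
(C) has an N-methylamino group (-NHCH3) but the nitrogen still has one H (H1), not H0.
(D) has a primary amino group (-NH2) but the nitrogen has H2, not H0 with three carbons.
So the answer is (B).

B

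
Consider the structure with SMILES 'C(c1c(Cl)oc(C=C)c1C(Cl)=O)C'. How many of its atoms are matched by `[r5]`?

The query [r5] means: r5 matches atoms in a five-membered ring.
Check the 13 heavy atoms by environment: 1× o (aromatic, in 5-ring) → match; 4× c (aromatic, in 5-ring) → match; 5× C (acyclic) → no; 1× O (acyclic) → no; 2× Cl (acyclic) → no.
Summing the matching environments: 1 + 4 = 5 matching atoms.

5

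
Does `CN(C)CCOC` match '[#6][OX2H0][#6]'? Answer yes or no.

Yes

The pattern [#6][OX2H0][#6] describes an aliphatic oxygen bridging two carbons with no H on the oxygen — an ether.
The molecule carries a methoxy ether (-OCH3), whose atoms satisfy every constraint of the query, so the pattern matches.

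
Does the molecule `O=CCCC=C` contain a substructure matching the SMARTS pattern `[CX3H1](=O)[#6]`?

The pattern [CX3H1](=O)[#6] describes an sp2 carbon with one H, double-bonded to O and single-bonded to carbon — an aldehyde.
The molecule carries an aldehyde (-CHO), whose atoms satisfy every constraint of the query, so the pattern matches.

Yes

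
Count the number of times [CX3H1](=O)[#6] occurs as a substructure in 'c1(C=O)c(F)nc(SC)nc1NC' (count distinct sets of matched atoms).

1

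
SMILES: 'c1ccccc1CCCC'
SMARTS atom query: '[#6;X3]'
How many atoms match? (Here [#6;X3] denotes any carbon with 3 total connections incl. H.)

6

The query [#6;X3] means: any carbon (aromatic or not) with three total connections.
Check the 10 heavy atoms by environment: 4× C (X4) → no; 6× c (aromatic, X3) → match.
That gives 6 matching atoms.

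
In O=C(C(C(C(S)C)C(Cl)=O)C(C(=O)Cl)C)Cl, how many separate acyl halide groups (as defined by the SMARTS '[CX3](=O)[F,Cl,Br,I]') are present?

3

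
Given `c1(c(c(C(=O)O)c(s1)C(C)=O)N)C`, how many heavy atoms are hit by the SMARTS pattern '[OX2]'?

1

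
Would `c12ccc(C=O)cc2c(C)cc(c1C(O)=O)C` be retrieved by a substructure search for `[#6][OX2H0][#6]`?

No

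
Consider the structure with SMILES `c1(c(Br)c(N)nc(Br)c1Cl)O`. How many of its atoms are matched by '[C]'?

0

Check the 11 heavy atoms by environment: 1× n (aromatic) → no; 5× c (aromatic) → no; 1× O → no; 1× N → no; 2× Br → no; 1× Cl → no.
No environment satisfies the query, so 0 matching atoms.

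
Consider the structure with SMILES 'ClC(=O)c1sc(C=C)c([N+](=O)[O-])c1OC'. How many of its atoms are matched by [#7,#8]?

5

Check the 15 heavy atoms by environment: 1× s (aromatic) → no; 4× c (aromatic) → no; 4× C → no; 3× O → match; 1× Cl → no; 1× N (charge +1) → match; 1× O (charge -1) → match.
Summing the matching environments: 3 + 1 + 1 = 5 matching atoms.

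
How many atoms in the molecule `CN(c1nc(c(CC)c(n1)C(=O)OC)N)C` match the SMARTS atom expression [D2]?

4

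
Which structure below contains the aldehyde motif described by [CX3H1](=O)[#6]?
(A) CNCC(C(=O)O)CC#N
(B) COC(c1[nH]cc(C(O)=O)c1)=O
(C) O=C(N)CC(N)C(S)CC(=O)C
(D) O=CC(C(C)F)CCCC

D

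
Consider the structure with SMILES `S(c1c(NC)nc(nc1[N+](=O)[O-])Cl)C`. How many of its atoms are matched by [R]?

6

The query [R] means: R matches any atom that is part of a ring.
Check the 14 heavy atoms by environment: 2× n (aromatic, in 6-ring) → match; 4× c (aromatic, in 6-ring) → match; 1× N (charge +1, acyclic) → no; 1× O (charge -1, acyclic) → no; 1× O (acyclic) → no; 1× Cl (acyclic) → no; 1× N (acyclic) → no; 2× C (acyclic) → no; 1× S (acyclic) → no.
Summing the matching environments: 2 + 4 = 6 matching atoms.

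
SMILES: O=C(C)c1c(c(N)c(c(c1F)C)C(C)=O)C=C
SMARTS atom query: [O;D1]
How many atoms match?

2

The query [O;D1] means: aliphatic oxygen bonded to exactly one heavy atom.
Check the 17 heavy atoms by environment: 6× c (aromatic, D3) → no; 1× C (D2) → no; 4× C (D1) → no; 2× C (D3) → no; 2× O (D1) → match; 1× F (D1) → no; 1× N (D1) → no.
That gives 2 matching atoms.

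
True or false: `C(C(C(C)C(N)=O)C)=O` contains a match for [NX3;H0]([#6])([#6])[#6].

The pattern [NX3;H0]([#6])([#6])[#6] describes a trivalent nitrogen with no H, bonded to three carbons — a tertiary amine.
The closest candidate here is a primary amide (-C(=O)NH2), but the amide nitrogen has H2 and only one carbon neighbour. No other fragment satisfies the full query, so there is no match.

False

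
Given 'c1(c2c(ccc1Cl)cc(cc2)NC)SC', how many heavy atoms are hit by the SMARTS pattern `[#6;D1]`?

The query [#6;D1] means: carbon bonded to exactly one heavy atom.
Check the 15 heavy atoms by environment: 5× c (aromatic, D3) → no; 5× c (aromatic, D2) → no; 1× Cl (D1) → no; 1× N (D2) → no; 2× C (D1) → match; 1× S (D2) → no.
That gives 2 matching atoms.

2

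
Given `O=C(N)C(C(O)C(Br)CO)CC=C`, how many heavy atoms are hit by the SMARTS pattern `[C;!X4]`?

The query [C;!X4] means: aliphatic carbon that does not have four total connections.
Check the 13 heavy atoms by environment: 5× C (X4) → no; 2× O (X2) → no; 3× C (X3) → match; 1× O (X1) → no; 1× N (X3) → no; 1× Br (X1) → no.
That gives 3 matching atoms.

3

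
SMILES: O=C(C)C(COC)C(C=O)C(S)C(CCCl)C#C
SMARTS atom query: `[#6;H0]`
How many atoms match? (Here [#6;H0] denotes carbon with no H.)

2

The query [#6;H0] means: any carbon with no attached hydrogen.
Check the 18 heavy atoms by environment: 3× C (H2) → no; 6× C (H1) → no; 1× Cl (H0) → no; 2× C (H0) → match; 3× O (H0) → no; 2× C (H3) → no; 1× S (H1) → no.
That gives 2 matching atoms.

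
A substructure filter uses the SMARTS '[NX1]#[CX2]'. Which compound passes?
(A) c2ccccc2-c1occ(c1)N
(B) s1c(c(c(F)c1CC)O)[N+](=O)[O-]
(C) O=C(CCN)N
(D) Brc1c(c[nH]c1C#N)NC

D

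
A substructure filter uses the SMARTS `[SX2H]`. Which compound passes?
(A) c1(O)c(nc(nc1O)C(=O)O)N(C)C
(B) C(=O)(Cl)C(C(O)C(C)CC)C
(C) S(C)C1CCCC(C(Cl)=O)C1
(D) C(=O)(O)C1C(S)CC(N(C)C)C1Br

[SX2H] describes an aliphatic sulfur with two connections, one being H (a thiol).
(A) has a hydroxyl group (-OH) but it is an -OH, not an -SH.
(B) has a hydroxyl group (-OH) but it is an -OH, not an -SH.
(C) has a methylthio ether (-SCH3) but the sulfur has H0 (bonded to two carbons), not H1.
(D) contains a thiol (-SH), which satisfies every atom and bond constraint.
So the answer is (D).

D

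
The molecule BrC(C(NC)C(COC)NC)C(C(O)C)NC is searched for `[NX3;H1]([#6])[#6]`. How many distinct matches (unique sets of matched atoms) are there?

[NX3;H1]([#6])[#6] is the SMARTS for a secondary amine: a trivalent nitrogen with one H, bonded to two carbons.
The molecule carries 3 separate instances of an N-methylamino group (-NHCH3) meeting every constraint; each maps to a distinct set of atoms, giving 3 matches.

3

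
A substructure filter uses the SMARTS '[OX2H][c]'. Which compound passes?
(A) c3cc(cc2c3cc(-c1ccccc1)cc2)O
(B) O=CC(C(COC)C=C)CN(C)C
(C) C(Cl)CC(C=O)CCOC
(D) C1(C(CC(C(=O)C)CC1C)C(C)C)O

A

[OX2H][c] describes a hydroxyl oxygen attached to an aromatic carbon (a phenol).
(A) contains a hydroxyl group (-OH), which satisfies every atom and bond constraint.
(B) has a methoxy ether (-OCH3) but the oxygen has H0, not H1.
(C) has a methoxy ether (-OCH3) but the oxygen has H0, not H1.
(D) has a hydroxyl group (-OH) but the -OH is on an aliphatic carbon, not an aromatic c.
So the answer is (A).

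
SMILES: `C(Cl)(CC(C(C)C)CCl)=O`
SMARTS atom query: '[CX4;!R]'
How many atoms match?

Check the 10 heavy atoms by environment: 6× C (X4, acyclic) → match; 1× C (X3, acyclic) → no; 1× O (X1, acyclic) → no; 2× Cl (X1, acyclic) → no.
That gives 6 matching atoms.

6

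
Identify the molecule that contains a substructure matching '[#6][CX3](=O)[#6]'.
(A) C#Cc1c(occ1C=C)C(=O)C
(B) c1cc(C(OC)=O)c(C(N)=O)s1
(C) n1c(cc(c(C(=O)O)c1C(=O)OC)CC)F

A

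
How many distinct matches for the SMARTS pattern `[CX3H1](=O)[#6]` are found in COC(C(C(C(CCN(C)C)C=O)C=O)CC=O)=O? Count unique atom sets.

[CX3H1](=O)[#6] is the SMARTS for an aldehyde: an sp2 carbon with one H, double-bonded to O and single-bonded to carbon.
The molecule carries 3 separate instances of an aldehyde (-CHO) meeting every constraint; each maps to a distinct set of atoms, giving 3 matches.

3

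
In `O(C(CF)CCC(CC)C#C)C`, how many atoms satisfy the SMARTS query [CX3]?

The query [CX3] means: C with X3: aliphatic carbon with exactly 3 total connections.
Check the 12 heavy atoms by environment: 8× C (X4) → no; 2× C (X2) → no; 1× F (X1) → no; 1× O (X2) → no.
No environment satisfies the query, so 0 matching atoms.

0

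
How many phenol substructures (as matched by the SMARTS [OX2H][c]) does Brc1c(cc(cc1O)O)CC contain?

2

[OX2H][c] is the SMARTS for a phenol: a hydroxyl oxygen attached to an aromatic carbon.
The molecule carries 2 separate instances of a hydroxyl group (-OH) meeting every constraint; each maps to a distinct set of atoms, giving 2 matches.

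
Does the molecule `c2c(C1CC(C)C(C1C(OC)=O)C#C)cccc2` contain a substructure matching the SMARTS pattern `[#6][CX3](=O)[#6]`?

No

The pattern [#6][CX3](=O)[#6] describes a carbonyl carbon (no H) flanked by two carbons — a ketone.
The closest candidate here is a methyl-ester group (-C(=O)OCH3), but one neighbour of the carbonyl carbon is O, not C. No other fragment satisfies the full query, so there is no match.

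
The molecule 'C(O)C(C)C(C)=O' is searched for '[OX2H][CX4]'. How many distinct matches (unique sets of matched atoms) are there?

[OX2H][CX4] is the SMARTS for an aliphatic alcohol: a hydroxyl oxygen bound to an sp3 (X4) carbon.
Exactly one fragment in the molecule meets all constraints, giving 1 match.

1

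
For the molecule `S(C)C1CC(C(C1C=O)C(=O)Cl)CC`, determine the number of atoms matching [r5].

The query [r5] means: r5 matches atoms in a five-membered ring.
Check the 14 heavy atoms by environment: 5× C (in 5-ring) → match; 5× C (acyclic) → no; 2× O (acyclic) → no; 1× Cl (acyclic) → no; 1× S (acyclic) → no.
That gives 5 matching atoms.

5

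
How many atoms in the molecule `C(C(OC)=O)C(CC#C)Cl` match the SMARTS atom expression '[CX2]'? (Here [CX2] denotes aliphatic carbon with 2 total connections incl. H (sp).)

2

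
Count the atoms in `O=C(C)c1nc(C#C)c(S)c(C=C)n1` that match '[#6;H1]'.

Check the 14 heavy atoms by environment: 2× n (aromatic, H0) → no; 4× c (aromatic, H0) → no; 1× S (H1) → no; 2× C (H1) → match; 1× C (H2) → no; 2× C (H0) → no; 1× O (H0) → no; 1× C (H3) → no.
That gives 2 matching atoms.

2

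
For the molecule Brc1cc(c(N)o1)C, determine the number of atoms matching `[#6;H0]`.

3

Check the 8 heavy atoms by environment: 1× o (aromatic, H0) → no; 3× c (aromatic, H0) → match; 1× c (aromatic, H1) → no; 1× N (H2) → no; 1× C (H3) → no; 1× Br (H0) → no.
That gives 3 matching atoms.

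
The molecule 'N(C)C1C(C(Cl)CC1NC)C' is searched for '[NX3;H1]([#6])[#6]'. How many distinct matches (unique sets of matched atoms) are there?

[NX3;H1]([#6])[#6] is the SMARTS for a secondary amine: a trivalent nitrogen with one H, bonded to two carbons.
The molecule carries 2 separate instances of an N-methylamino group (-NHCH3) meeting every constraint; each maps to a distinct set of atoms, giving 2 matches.

2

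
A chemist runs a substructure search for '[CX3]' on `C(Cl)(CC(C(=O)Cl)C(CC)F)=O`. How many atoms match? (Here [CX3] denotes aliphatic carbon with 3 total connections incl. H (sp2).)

2

The query [CX3] means: C with X3: aliphatic carbon with exactly 3 total connections.
Check the 12 heavy atoms by environment: 5× C (X4) → no; 2× C (X3) → match; 2× O (X1) → no; 2× Cl (X1) → no; 1× F (X1) → no.
That gives 2 matching atoms.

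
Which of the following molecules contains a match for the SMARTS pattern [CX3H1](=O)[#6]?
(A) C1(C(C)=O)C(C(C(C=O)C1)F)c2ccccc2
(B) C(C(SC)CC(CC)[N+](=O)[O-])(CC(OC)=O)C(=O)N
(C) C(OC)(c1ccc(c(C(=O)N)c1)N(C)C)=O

A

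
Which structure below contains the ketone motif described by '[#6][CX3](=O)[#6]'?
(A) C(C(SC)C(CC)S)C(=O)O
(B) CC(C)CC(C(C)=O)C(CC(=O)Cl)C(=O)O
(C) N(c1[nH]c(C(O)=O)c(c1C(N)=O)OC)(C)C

B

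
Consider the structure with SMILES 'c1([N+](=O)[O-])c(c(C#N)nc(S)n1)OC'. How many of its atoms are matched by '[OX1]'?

2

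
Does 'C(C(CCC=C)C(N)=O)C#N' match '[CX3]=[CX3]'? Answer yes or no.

The pattern [CX3]=[CX3] describes a non-aromatic C=C double bond between two sp2 carbons — an alkene.
The molecule carries a vinyl group (-CH=CH2), whose atoms satisfy every constraint of the query, so the pattern matches.

Yes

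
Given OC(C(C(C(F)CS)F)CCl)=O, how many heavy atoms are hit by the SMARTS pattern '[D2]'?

The query [D2] means: atom with exactly two heavy-atom neighbours.
Check the 12 heavy atoms by environment: 2× C (D2) → match; 4× C (D3) → no; 1× S (D1) → no; 2× O (D1) → no; 2× F (D1) → no; 1× Cl (D1) → no.
That gives 2 matching atoms.

2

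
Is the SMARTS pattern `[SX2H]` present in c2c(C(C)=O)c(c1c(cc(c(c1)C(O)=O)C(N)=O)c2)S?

The pattern [SX2H] describes an aliphatic sulfur with two connections, one being H — a thiol.
The molecule carries a thiol (-SH), whose atoms satisfy every constraint of the query, so the pattern matches.

Yes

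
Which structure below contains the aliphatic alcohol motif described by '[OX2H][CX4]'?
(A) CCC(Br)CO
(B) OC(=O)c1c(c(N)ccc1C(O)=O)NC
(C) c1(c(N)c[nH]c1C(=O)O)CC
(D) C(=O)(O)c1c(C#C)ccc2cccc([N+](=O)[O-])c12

A

[OX2H][CX4] describes a hydroxyl oxygen bound to an sp3 (X4) carbon (an aliphatic alcohol).
(A) contains a hydroxyl group (-OH), which satisfies every atom and bond constraint.
(B) has a carboxylic acid group (-C(=O)OH) but the -OH is on a CX3 carbonyl carbon, not a CX4 carbon.
(C) has a carboxylic acid group (-C(=O)OH) but the -OH is on a CX3 carbonyl carbon, not a CX4 carbon.
(D) has a carboxylic acid group (-C(=O)OH) but the -OH is on a CX3 carbonyl carbon, not a CX4 carbon.
So the answer is (A).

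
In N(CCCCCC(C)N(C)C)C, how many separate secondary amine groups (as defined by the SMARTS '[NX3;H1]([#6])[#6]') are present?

[NX3;H1]([#6])[#6] is the SMARTS for a secondary amine: a trivalent nitrogen with one H, bonded to two carbons.
Exactly one fragment in the molecule meets all constraints, giving 1 match.

1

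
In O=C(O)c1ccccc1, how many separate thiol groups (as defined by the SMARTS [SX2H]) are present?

0

[SX2H] is the SMARTS for a thiol: an aliphatic sulfur with two connections, one being H.
No fragment in the molecule satisfies every constraint, giving 0 matches.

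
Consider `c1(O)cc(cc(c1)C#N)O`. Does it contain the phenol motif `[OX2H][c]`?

Yes

The pattern [OX2H][c] describes a hydroxyl oxygen attached to an aromatic carbon — a phenol.
The molecule carries a hydroxyl group (-OH), whose atoms satisfy every constraint of the query, so the pattern matches.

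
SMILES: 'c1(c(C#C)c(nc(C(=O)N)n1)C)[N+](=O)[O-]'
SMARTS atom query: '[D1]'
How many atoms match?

6

The query [D1] means: atom with exactly one heavy-atom neighbour (degree 1).
Check the 15 heavy atoms by environment: 2× n (aromatic, D2) → no; 4× c (aromatic, D3) → no; 1× C (D3) → no; 2× O (D1) → match; 1× N (D1) → match; 1× N (charge +1, D3) → no; 1× O (charge -1, D1) → match; 2× C (D1) → match; 1× C (D2) → no.
Summing the matching environments: 2 + 1 + 1 + 2 = 6 matching atoms.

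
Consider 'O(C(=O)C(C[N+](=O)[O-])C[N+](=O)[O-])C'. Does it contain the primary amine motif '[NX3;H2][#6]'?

No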